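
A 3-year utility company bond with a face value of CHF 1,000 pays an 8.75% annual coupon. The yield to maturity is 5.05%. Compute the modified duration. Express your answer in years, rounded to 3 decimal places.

Periodic yield y = 0.0505. First find Macaulay duration:
  t   CF        PV=CF/(1+0.0505)^t    t·PV
  1        87.50        83.2937        83.2937
  2        87.50        79.2895       158.5791
  3     1,087.50       938.0826     2,814.2479
  Σ                  1,100.6658     3,056.1207
P = 1,100.6658; Macaulay duration = 3,056.1207 / 1,100.6658 = 2.77661 years.
Modified duration = D_Mac / (1 + y) = 2.77661 / 1.0505 = 2.64313 years.

2.643 years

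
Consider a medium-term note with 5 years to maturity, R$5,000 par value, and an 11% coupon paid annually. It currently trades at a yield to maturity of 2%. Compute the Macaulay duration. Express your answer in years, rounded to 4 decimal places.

4.2575 years

Periodic yield y = 0.02. Discount each cash flow and weight by its year:
  t   CF        PV=CF/(1+0.02)^t    t·PV
  1       550.00       539.2157       539.2157
  2       550.00       528.6428     1,057.2857
  3       550.00       518.2773     1,554.8319
  4       550.00       508.1150     2,032.4599
  5     5,550.00     5,026.8060    25,134.0300
  Σ                  7,121.0568    30,317.8231
Price P = Σ PV = 7,121.0568.
Macaulay duration = Σ(t·PV) / P = 30,317.8231 / 7,121.0568 = 4.25749 years.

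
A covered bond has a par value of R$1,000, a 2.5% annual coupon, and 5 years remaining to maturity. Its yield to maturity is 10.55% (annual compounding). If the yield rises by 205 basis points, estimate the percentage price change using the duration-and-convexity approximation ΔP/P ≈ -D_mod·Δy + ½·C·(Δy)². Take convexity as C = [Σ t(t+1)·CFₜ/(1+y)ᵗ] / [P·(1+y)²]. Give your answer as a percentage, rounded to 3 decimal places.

-8.251%

With y = 0.1055:
  t   CF        PV=CF/(1+0.1055)^t    t·PV        t(t+1)·PV
  1        25.00        22.6142        22.6142          45.2284
  2        25.00        20.4561        40.9122         122.7365
  3        25.00        18.5039        55.5118         222.0471
  4        25.00        16.7381        66.9522         334.7611
  5     1,025.00       620.7692     3,103.8458      18,623.0747
  Σ                    699.0814     3,289.8361      19,347.8478
P = 699.0814; D_Mac = 4.70594 yrs; D_mod = 4.25684 yrs; C = 22.64579.
Duration effect: -4.25684 × (+0.0205) = -0.087265
Convexity effect: 0.5 × 22.64579 × (0.0205)² = +0.0047584
ΔP/P ≈ -0.087265 + 0.0047584 = -0.082507 = -8.2507%.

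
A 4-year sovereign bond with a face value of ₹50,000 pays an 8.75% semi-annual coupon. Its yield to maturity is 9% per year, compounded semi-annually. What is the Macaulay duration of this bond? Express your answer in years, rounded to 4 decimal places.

3.4573 years

Periodic yield y = 0.045. Discount each cash flow and weight by its period:
  t   CF        PV=CF/(1+0.045)^t    t·PV
  1     2,187.50     2,093.3014     2,093.3014
  2     2,187.50     2,003.1593     4,006.3185
  3     2,187.50     1,916.8988     5,750.6965
  4     2,187.50     1,834.3529     7,337.4118
  5     2,187.50     1,755.3617     8,776.8083
  6     2,187.50     1,679.7719    10,078.6316
  7     2,187.50     1,607.4373    11,252.0608
  8    52,187.50    36,697.4738   293,579.7905
  Σ                 49,587.7571   342,875.0193
Price P = Σ PV = 49,587.7571.
Macaulay duration = Σ(t·PV) / P = 342,875.0193 / 49,587.7571 = 6.91451 half-year periods.
In years: 6.91451 / 2 = 3.45725 years.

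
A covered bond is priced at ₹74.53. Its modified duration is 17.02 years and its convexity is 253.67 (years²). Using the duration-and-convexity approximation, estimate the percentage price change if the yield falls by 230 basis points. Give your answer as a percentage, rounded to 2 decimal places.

+45.86%

Duration effect: -D_mod·Δy = -17.02 × (-0.023) = +0.391460
Convexity effect: ½·C·(Δy)² = 0.5 × 253.67 × (-0.023)² = +0.067095715
ΔP/P ≈ +0.391460 + 0.067095715 = +0.458555715
= +45.8555715%.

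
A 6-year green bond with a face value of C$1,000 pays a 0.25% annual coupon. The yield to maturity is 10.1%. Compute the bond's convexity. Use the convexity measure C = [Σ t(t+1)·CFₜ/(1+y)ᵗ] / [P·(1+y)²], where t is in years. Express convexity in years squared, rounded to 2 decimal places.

With y = 0.101:
  t   CF        PV=CF/(1+0.101)^t    t·PV        t(t+1)·PV
  1         2.50         2.2707         2.2707           4.5413
  2         2.50         2.0624         4.1247          12.3742
  3         2.50         1.8732         5.6195          22.4781
  4         2.50         1.7013         6.8054          34.0268
  5         2.50         1.5453         7.7263          46.3580
  6     1,002.50       562.8083     3,376.8496      23,637.9472
  Σ                    572.2611     3,403.3962      23,757.7255
P = 572.2611.
Convexity = Σ t(t+1)·PV / [P·(1+y)²] = 23,757.7255 / (572.2611 × 1.212201) = 34.24806.

34.25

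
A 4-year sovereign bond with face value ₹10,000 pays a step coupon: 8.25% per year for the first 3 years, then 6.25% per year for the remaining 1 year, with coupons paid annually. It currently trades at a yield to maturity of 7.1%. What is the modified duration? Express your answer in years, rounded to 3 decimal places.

3.332 years

Periodic yield y = 0.071. First find Macaulay duration:
  t   CF        PV=CF/(1+0.071)^t    t·PV
  1       825.00       770.3081       770.3081
  2       825.00       719.2419     1,438.4839
  3       825.00       671.5611     2,014.6833
  4    10,625.00     8,075.5304    32,302.1215
  Σ                 10,236.6416    36,525.5969
P = 10,236.6416; Macaulay duration = 36,525.5969 / 10,236.6416 = 3.56812 years.
Modified duration = D_Mac / (1 + y) = 3.56812 / 1.071 = 3.33158 years.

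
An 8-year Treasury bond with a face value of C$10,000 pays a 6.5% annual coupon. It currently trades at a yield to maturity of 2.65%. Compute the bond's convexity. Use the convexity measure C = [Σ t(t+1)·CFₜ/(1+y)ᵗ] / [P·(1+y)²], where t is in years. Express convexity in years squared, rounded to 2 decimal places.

With y = 0.0265:
  t   CF        PV=CF/(1+0.0265)^t    t·PV        t(t+1)·PV
  1       650.00       633.2197       633.2197       1,266.4394
  2       650.00       616.8726     1,233.7451       3,701.2353
  3       650.00       600.9474     1,802.8423       7,211.3694
  4       650.00       585.4335     2,341.7338      11,708.6692
  5       650.00       570.3200     2,851.5999      17,109.5995
  6       650.00       555.5967     3,333.5800      23,335.0602
  7       650.00       541.2535     3,788.7742      30,310.1934
  8    10,650.00     8,639.2885    69,114.3082     622,028.7735
  Σ                 12,742.9318    85,099.8033     716,671.3399
P = 12,742.9318.
Convexity = Σ t(t+1)·PV / [P·(1+y)²] = 716,671.3399 / (12,742.9318 × 1.053702) = 53.37437.

53.37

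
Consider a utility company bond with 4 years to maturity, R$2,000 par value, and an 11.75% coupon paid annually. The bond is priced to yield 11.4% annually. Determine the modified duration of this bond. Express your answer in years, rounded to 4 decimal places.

3.0660 years

Periodic yield y = 0.114. First find Macaulay duration:
  t   CF        PV=CF/(1+0.114)^t    t·PV
  1       235.00       210.9515       210.9515
  2       235.00       189.3640       378.7281
  3       235.00       169.9857       509.9570
  4     2,235.00     1,451.2317     5,804.9269
  Σ                  2,021.5329     6,904.5635
P = 2,021.5329; Macaulay duration = 6,904.5635 / 2,021.5329 = 3.41551 years.
Modified duration = D_Mac / (1 + y) = 3.41551 / 1.114 = 3.06599 years.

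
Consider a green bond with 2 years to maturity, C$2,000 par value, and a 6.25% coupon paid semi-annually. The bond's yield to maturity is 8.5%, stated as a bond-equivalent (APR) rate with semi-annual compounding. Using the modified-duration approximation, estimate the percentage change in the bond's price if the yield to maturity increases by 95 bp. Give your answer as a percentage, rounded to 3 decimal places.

-1.739%

Periodic yield y = 0.0425. Modified duration first:
  t   CF        PV=CF/(1+0.0425)^t    t·PV
  1        62.50        59.9520        59.9520
  2        62.50        57.5080       115.0159
  3        62.50        55.1635       165.4905
  4     2,062.50     1,746.1828     6,984.7311
  Σ                  1,918.8063     7,325.1896
P = 1,918.8063; D_Mac = 3.81758 half-year periods = 1.90879 yrs; D_mod = 1.90879/(1+0.0425) = 1.83097 yrs.
ΔP/P ≈ -D_mod · Δy = -1.83097 × (+0.0095) = -0.017394 = -1.7394%.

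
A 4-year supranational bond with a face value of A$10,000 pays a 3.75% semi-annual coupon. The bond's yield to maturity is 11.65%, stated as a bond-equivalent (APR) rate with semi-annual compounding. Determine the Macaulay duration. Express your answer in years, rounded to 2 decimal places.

Periodic yield y = 0.05825. Discount each cash flow and weight by its period:
  t   CF        PV=CF/(1+0.05825)^t    t·PV
  1       187.50       177.1793       177.1793
  2       187.50       167.4267       334.8534
  3       187.50       158.2109       474.6327
  4       187.50       149.5024       598.0096
  5       187.50       141.2732       706.3662
  6       187.50       133.4970       800.9822
  7       187.50       126.1489       883.0420
  8    10,187.50     6,476.8137    51,814.5095
  Σ                  7,530.0521    55,789.5750
Price P = Σ PV = 7,530.0521.
Macaulay duration = Σ(t·PV) / P = 55,789.5750 / 7,530.0521 = 7.40892 half-year periods.
In years: 7.40892 / 2 = 3.70446 years.

3.70 years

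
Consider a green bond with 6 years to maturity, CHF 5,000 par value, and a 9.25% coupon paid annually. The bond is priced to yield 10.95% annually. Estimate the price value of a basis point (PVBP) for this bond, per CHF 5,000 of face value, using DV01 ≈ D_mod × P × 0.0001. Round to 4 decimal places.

Periodic yield y = 0.1095.
  t   CF        PV=CF/(1+0.1095)^t    t·PV
  1       462.50       416.8544       416.8544
  2       462.50       375.7138       751.4276
  3       462.50       338.6334     1,015.9003
  4       462.50       305.2126     1,220.8505
  5       462.50       275.0903     1,375.4513
  6     5,462.50     2,928.3812    17,570.2872
  Σ                  4,639.8857    22,350.7713
P = 4,639.8857; D_Mac = 4.81710 yrs; D_mod = 4.34168 yrs.
DV01 ≈ 4.34168 × 4,639.8857 × 0.0001 = 2.014490.

CHF 2.0145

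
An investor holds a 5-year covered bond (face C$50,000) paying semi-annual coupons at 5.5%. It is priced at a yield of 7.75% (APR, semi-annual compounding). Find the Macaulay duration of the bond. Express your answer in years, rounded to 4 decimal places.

4.4053 years

Periodic yield y = 0.03875. Discount each cash flow and weight by its period:
  t   CF        PV=CF/(1+0.03875)^t    t·PV
  1     1,375.00     1,323.7064     1,323.7064
  2     1,375.00     1,274.3262     2,548.6525
  3     1,375.00     1,226.7882     3,680.3646
  4     1,375.00     1,181.0235     4,724.0941
  5     1,375.00     1,136.9661     5,684.8305
  6     1,375.00     1,094.5522     6,567.3132
  7     1,375.00     1,053.7205     7,376.0437
  8     1,375.00     1,014.4121     8,115.2965
  9     1,375.00       976.5700     8,789.1298
  10   51,375.00    35,127.0329   351,270.3286
  Σ                 45,409.0981   400,079.7597
Price P = Σ PV = 45,409.0981.
Macaulay duration = Σ(t·PV) / P = 400,079.7597 / 45,409.0981 = 8.81056 half-year periods.
In years: 8.81056 / 2 = 4.40528 years.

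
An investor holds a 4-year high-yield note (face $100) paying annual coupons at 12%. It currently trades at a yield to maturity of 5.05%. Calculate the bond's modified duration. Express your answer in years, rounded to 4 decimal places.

3.3007 years

Periodic yield y = 0.0505. First find Macaulay duration:
  t   CF        PV=CF/(1+0.0505)^t    t·PV
  1        12.00        11.4231        11.4231
  2        12.00        10.8740        21.7480
  3        12.00        10.3513        31.0538
  4       112.00        91.9674       367.8695
  Σ                    124.6158       432.0944
P = 124.6158; Macaulay duration = 432.0944 / 124.6158 = 3.46741 years.
Modified duration = D_Mac / (1 + y) = 3.46741 / 1.0505 = 3.30073 years.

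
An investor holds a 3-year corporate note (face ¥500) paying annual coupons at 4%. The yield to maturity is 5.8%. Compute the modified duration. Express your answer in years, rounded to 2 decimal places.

Periodic yield y = 0.058. First find Macaulay duration:
  t   CF        PV=CF/(1+0.058)^t    t·PV
  1        20.00        18.9036        18.9036
  2        20.00        17.8673        35.7346
  3       520.00       439.0827     1,317.2481
  Σ                    475.8536     1,371.8863
P = 475.8536; Macaulay duration = 1,371.8863 / 475.8536 = 2.88300 years.
Modified duration = D_Mac / (1 + y) = 2.88300 / 1.058 = 2.72495 years.

2.72 years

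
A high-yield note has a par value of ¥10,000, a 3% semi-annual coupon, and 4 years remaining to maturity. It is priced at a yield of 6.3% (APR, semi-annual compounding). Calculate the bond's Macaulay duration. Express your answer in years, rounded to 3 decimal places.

Periodic yield y = 0.0315. Discount each cash flow and weight by its period:
  t   CF        PV=CF/(1+0.0315)^t    t·PV
  1       150.00       145.4193       145.4193
  2       150.00       140.9785       281.9569
  3       150.00       136.6733       410.0198
  4       150.00       132.4995       529.9981
  5       150.00       128.4533       642.2663
  6       150.00       124.5305       747.1832
  7       150.00       120.7276       845.0933
  8    10,150.00     7,919.7630    63,358.1038
  Σ                  8,849.0449    66,960.0407
Price P = Σ PV = 8,849.0449.
Macaulay duration = Σ(t·PV) / P = 66,960.0407 / 8,849.0449 = 7.56692 half-year periods.
In years: 7.56692 / 2 = 3.78346 years.

3.783 years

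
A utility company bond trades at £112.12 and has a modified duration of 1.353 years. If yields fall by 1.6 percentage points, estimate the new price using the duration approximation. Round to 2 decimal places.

£114.55

Duration approximation: ΔP/P ≈ -D_mod · Δy = -1.353 × (-0.016) = +0.021648.
New price ≈ 112.12 × (1 + 0.021648) = 114.54717376.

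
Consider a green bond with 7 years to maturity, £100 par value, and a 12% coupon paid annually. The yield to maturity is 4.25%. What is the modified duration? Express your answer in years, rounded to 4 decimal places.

5.2310 years

Periodic yield y = 0.0425. First find Macaulay duration:
  t   CF        PV=CF/(1+0.0425)^t    t·PV
  1        12.00        11.5108        11.5108
  2        12.00        11.0415        22.0831
  3        12.00        10.5914        31.7742
  4        12.00        10.1596        40.6384
  5        12.00         9.7454        48.7271
  6        12.00         9.3481        56.0888
  7       112.00        83.6923       585.8462
  Σ                    146.0892       796.6686
P = 146.0892; Macaulay duration = 796.6686 / 146.0892 = 5.45330 years.
Modified duration = D_Mac / (1 + y) = 5.45330 / 1.0425 = 5.23099 years.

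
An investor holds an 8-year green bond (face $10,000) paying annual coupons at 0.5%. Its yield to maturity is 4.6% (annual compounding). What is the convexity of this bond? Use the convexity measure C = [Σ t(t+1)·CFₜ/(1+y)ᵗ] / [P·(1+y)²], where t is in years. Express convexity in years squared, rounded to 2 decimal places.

With y = 0.046:
  t   CF        PV=CF/(1+0.046)^t    t·PV        t(t+1)·PV
  1        50.00        47.8011        47.8011          95.6023
  2        50.00        45.6990        91.3980         274.1940
  3        50.00        43.6893       131.0679         524.2714
  4        50.00        41.7680       167.0718         835.3592
  5        50.00        39.9311       199.6556       1,197.9338
  6        50.00        38.1751       229.0504       1,603.3531
  7        50.00        36.4962       255.4737       2,043.7899
  8    10,050.00     7,013.1412    56,105.1299     504,946.1694
  Σ                  7,306.7011    57,226.6486     511,520.6732
P = 7,306.7011.
Convexity = Σ t(t+1)·PV / [P·(1+y)²] = 511,520.6732 / (7,306.7011 × 1.094116) = 63.98505.

63.99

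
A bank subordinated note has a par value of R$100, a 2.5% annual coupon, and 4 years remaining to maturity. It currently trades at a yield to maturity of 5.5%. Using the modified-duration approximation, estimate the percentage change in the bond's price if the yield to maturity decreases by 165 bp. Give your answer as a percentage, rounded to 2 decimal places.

+6.02%

Periodic yield y = 0.055. Modified duration first:
  t   CF        PV=CF/(1+0.055)^t    t·PV
  1         2.50         2.3697         2.3697
  2         2.50         2.2461         4.4923
  3         2.50         2.1290         6.3871
  4       102.50        82.7397       330.9589
  Σ                     89.4845       344.2079
P = 89.4845; D_Mac = 3.84656 yrs; D_mod = 3.84656/(1+0.055) = 3.64603 yrs.
ΔP/P ≈ -D_mod · Δy = -3.64603 × (-0.0165) = +0.060160 = +6.0160%.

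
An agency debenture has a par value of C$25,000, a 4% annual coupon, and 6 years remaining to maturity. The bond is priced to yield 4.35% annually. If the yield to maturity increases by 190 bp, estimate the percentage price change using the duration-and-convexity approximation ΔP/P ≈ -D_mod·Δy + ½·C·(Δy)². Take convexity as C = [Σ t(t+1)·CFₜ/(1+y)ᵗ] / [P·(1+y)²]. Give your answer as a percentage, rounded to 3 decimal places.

With y = 0.0435:
  t   CF        PV=CF/(1+0.0435)^t    t·PV        t(t+1)·PV
  1     1,000.00       958.3134       958.3134       1,916.6267
  2     1,000.00       918.3645     1,836.7290       5,510.1871
  3     1,000.00       880.0810     2,640.2430      10,560.9719
  4     1,000.00       843.3934     3,373.5735      16,867.8675
  5     1,000.00       808.2351     4,041.1757      24,247.0544
  6    26,000.00    20,138.1062   120,828.6374     845,800.4619
  Σ                 24,546.4936   133,678.6720     904,903.1695
P = 24,546.4936; D_Mac = 5.44594 yrs; D_mod = 5.21891 yrs; C = 33.85538.
Duration effect: -5.21891 × (+0.019) = -0.099159
Convexity effect: 0.5 × 33.85538 × (0.019)² = +0.0061109
ΔP/P ≈ -0.099159 + 0.0061109 = -0.093048 = -9.3048%.

-9.305%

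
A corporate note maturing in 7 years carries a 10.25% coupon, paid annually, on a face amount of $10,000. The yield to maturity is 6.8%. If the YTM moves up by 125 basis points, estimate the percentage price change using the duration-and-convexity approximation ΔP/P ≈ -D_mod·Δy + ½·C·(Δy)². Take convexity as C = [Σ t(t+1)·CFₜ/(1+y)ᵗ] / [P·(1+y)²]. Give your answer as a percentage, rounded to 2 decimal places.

-6.13%

With y = 0.068:
  t   CF        PV=CF/(1+0.068)^t    t·PV        t(t+1)·PV
  1     1,025.00       959.7378       959.7378       1,919.4757
  2     1,025.00       898.6309     1,797.2618       5,391.7855
  3     1,025.00       841.4147     2,524.2442      10,096.9767
  4     1,025.00       787.8415     3,151.3660      15,756.8300
  5     1,025.00       737.6793     3,688.3965      22,130.3793
  6     1,025.00       690.7110     4,144.2658      29,009.8604
  7    11,025.00     6,956.3244    48,694.2711     389,554.1688
  Σ                 11,872.3397    64,959.5433     473,859.4764
P = 11,872.3397; D_Mac = 5.47150 yrs; D_mod = 5.12313 yrs; C = 34.99216.
Duration effect: -5.12313 × (+0.0125) = -0.064039
Convexity effect: 0.5 × 34.99216 × (0.0125)² = +0.0027338
ΔP/P ≈ -0.064039 + 0.0027338 = -0.061305 = -6.1305%.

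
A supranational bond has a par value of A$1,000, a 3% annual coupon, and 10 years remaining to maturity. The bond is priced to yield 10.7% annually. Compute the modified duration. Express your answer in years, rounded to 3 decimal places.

Periodic yield y = 0.107. First find Macaulay duration:
  t   CF        PV=CF/(1+0.107)^t    t·PV
  1        30.00        27.1003        27.1003
  2        30.00        24.4808        48.9616
  3        30.00        22.1146        66.3437
  4        30.00        19.9770        79.9081
  5        30.00        18.0461        90.2305
  6        30.00        16.3018        97.8108
  7        30.00        14.7261       103.0827
  8        30.00        13.3027       106.4217
  9        30.00        12.0169       108.1522
  10    1,030.00       372.7014     3,727.0139
  Σ                    540.7677     4,455.0255
P = 540.7677; Macaulay duration = 4,455.0255 / 540.7677 = 8.23834 years.
Modified duration = D_Mac / (1 + y) = 8.23834 / 1.107 = 7.44204 years.

7.442 years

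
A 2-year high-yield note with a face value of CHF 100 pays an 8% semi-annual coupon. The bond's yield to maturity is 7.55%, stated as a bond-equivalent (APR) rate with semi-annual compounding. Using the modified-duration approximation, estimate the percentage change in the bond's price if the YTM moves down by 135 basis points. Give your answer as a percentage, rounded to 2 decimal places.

Periodic yield y = 0.03775. Modified duration first:
  t   CF        PV=CF/(1+0.03775)^t    t·PV
  1         4.00         3.8545         3.8545
  2         4.00         3.7143         7.4286
  3         4.00         3.5792        10.7375
  4       104.00        89.6731       358.6926
  Σ                    100.8211       380.7131
P = 100.8211; D_Mac = 3.77613 half-year periods = 1.88806 yrs; D_mod = 1.88806/(1+0.03775) = 1.81938 yrs.
ΔP/P ≈ -D_mod · Δy = -1.81938 × (-0.0135) = +0.024562 = +2.4562%.

+2.46%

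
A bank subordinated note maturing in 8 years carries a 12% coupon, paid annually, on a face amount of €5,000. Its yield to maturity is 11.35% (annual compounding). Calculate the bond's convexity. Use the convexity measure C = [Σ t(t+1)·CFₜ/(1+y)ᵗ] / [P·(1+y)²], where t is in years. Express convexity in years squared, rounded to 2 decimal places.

With y = 0.1135:
  t   CF        PV=CF/(1+0.1135)^t    t·PV        t(t+1)·PV
  1       600.00       538.8415       538.8415       1,077.6830
  2       600.00       483.9169       967.8338       2,903.5015
  3       600.00       434.5909     1,303.7726       5,215.0903
  4       600.00       390.2926     1,561.1706       7,805.8529
  5       600.00       350.5098     1,752.5489      10,515.2935
  6       600.00       314.7820     1,888.6921      13,220.8450
  7       600.00       282.6960     1,978.8722      15,830.9774
  8     5,600.00     2,369.5521    18,956.4165     170,607.7488
  Σ                  5,165.1818    28,948.1482     227,176.9923
P = 5,165.1818.
Convexity = Σ t(t+1)·PV / [P·(1+y)²] = 227,176.9923 / (5,165.1818 × 1.239882) = 35.47303.

35.47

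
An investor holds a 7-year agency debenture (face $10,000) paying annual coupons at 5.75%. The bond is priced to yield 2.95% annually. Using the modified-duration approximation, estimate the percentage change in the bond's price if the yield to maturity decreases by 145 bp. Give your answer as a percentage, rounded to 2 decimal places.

Periodic yield y = 0.0295. Modified duration first:
  t   CF        PV=CF/(1+0.0295)^t    t·PV
  1       575.00       558.5236       558.5236
  2       575.00       542.5192     1,085.0385
  3       575.00       526.9735     1,580.9206
  4       575.00       511.8733     2,047.4930
  5       575.00       497.2057     2,486.0284
  6       575.00       482.9584     2,897.7505
  7    10,575.00     8,627.7176    60,394.0229
  Σ                 11,747.7712    71,049.7775
P = 11,747.7712; D_Mac = 6.04794 yrs; D_mod = 6.04794/(1+0.0295) = 5.87464 yrs.
ΔP/P ≈ -D_mod · Δy = -5.87464 × (-0.0145) = +0.085182 = +8.5182%.

+8.52%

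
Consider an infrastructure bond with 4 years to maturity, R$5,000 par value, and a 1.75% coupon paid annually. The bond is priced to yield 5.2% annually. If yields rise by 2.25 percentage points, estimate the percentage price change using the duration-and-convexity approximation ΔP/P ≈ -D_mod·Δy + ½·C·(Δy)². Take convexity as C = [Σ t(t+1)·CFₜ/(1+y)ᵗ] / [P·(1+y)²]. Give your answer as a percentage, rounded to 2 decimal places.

With y = 0.052:
  t   CF        PV=CF/(1+0.052)^t    t·PV        t(t+1)·PV
  1        87.50        83.1749        83.1749         166.3498
  2        87.50        79.0636       158.1272         474.3816
  3        87.50        75.1555       225.4665         901.8661
  4     5,087.50     4,153.7606    16,615.0424      83,075.2121
  Σ                  4,391.1546    17,081.8110      84,617.8096
P = 4,391.1546; D_Mac = 3.89005 yrs; D_mod = 3.69777 yrs; C = 17.41212.
Duration effect: -3.69777 × (+0.0225) = -0.083200
Convexity effect: 0.5 × 17.41212 × (0.0225)² = +0.0044074
ΔP/P ≈ -0.083200 + 0.0044074 = -0.078792 = -7.8792%.

-7.88%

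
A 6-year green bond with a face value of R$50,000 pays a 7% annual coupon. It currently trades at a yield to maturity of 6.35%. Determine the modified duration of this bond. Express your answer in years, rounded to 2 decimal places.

Periodic yield y = 0.0635. First find Macaulay duration:
  t   CF        PV=CF/(1+0.0635)^t    t·PV
  1     3,500.00     3,291.0202     3,291.0202
  2     3,500.00     3,094.5183     6,189.0366
  3     3,500.00     2,909.7492     8,729.2477
  4     3,500.00     2,736.0124    10,944.0498
  5     3,500.00     2,572.6492    12,863.2461
  6    53,500.00    36,976.7568   221,860.5406
  Σ                 51,580.7062   263,877.1410
P = 51,580.7062; Macaulay duration = 263,877.1410 / 51,580.7062 = 5.11581 years.
Modified duration = D_Mac / (1 + y) = 5.11581 / 1.0635 = 4.81035 years.

4.81 years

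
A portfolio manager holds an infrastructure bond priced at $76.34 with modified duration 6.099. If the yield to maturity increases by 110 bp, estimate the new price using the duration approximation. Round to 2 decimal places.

$71.22

Duration approximation: ΔP/P ≈ -D_mod · Δy = -6.099 × (+0.011) = -0.067089.
New price ≈ 76.34 × (1 - 0.067089) = 71.21842574.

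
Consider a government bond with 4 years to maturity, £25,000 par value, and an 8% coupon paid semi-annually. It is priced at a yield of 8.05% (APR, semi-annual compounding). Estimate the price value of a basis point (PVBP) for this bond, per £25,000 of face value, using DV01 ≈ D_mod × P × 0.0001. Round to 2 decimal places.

Periodic yield y = 0.04025.
  t   CF        PV=CF/(1+0.04025)^t    t·PV
  1     1,000.00       961.3074       961.3074
  2     1,000.00       924.1119     1,848.2238
  3     1,000.00       888.3556     2,665.0667
  4     1,000.00       853.9828     3,415.9310
  5     1,000.00       820.9399     4,104.6996
  6     1,000.00       789.1756     4,735.0536
  7     1,000.00       758.6403     5,310.4823
  8    26,000.00    18,961.4503   151,691.6025
  Σ                 24,957.9638   174,732.3669
P = 24,957.9638; D_Mac = 7.00107 half-year periods = 3.50053 yrs; D_mod = 3.36509 yrs.
DV01 ≈ 3.36509 × 24,957.9638 × 0.0001 = 8.398576.

£8.40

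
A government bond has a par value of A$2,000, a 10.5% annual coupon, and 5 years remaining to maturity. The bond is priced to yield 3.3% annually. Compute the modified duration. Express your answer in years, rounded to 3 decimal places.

4.122 years

Periodic yield y = 0.033. First find Macaulay duration:
  t   CF        PV=CF/(1+0.033)^t    t·PV
  1       210.00       203.2914       203.2914
  2       210.00       196.7971       393.5942
  3       210.00       190.5102       571.5307
  4       210.00       184.4242       737.6970
  5     2,210.00     1,878.8438     9,394.2188
  Σ                  2,653.8667    11,300.3320
P = 2,653.8667; Macaulay duration = 11,300.3320 / 2,653.8667 = 4.25806 years.
Modified duration = D_Mac / (1 + y) = 4.25806 / 1.033 = 4.12204 years.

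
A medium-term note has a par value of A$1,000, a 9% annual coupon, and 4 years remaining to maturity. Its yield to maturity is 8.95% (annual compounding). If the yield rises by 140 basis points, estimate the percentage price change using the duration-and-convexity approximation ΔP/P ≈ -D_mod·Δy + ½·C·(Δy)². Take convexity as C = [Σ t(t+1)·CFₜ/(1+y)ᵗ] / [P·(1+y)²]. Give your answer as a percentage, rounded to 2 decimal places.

-4.40%

With y = 0.0895:
  t   CF        PV=CF/(1+0.0895)^t    t·PV        t(t+1)·PV
  1        90.00        82.6067        82.6067         165.2134
  2        90.00        75.8207       151.6415         454.9245
  3        90.00        69.5922       208.7767         835.1069
  4     1,090.00       773.6020     3,094.4078      15,472.0391
  Σ                  1,001.6216     3,537.4327      16,927.2839
P = 1,001.6216; D_Mac = 3.53171 yrs; D_mod = 3.24158 yrs; C = 14.23735.
Duration effect: -3.24158 × (+0.014) = -0.045382
Convexity effect: 0.5 × 14.23735 × (0.014)² = +0.0013953
ΔP/P ≈ -0.045382 + 0.0013953 = -0.043987 = -4.3987%.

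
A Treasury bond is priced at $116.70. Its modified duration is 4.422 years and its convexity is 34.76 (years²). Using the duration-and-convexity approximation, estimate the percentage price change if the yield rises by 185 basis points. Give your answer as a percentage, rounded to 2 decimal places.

Duration effect: -D_mod·Δy = -4.422 × (+0.0185) = -0.081807
Convexity effect: ½·C·(Δy)² = 0.5 × 34.76 × (0.0185)² = +0.005948305
ΔP/P ≈ -0.081807 + 0.005948305 = -0.075858695
= -7.5858695%.

-7.59%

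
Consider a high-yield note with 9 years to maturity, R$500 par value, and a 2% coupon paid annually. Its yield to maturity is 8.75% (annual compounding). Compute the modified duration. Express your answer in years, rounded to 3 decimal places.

7.418 years

Periodic yield y = 0.0875. First find Macaulay duration:
  t   CF        PV=CF/(1+0.0875)^t    t·PV
  1        10.00         9.1954         9.1954
  2        10.00         8.4555        16.9111
  3        10.00         7.7752        23.3256
  4        10.00         7.1496        28.5985
  5        10.00         6.5744        32.8718
  6        10.00         6.0454        36.2723
  7        10.00         5.5590        38.9129
  8        10.00         5.1117        40.8936
  9       510.00       239.7214     2,157.4925
  Σ                    295.5876     2,384.4738
P = 295.5876; Macaulay duration = 2,384.4738 / 295.5876 = 8.06689 years.
Modified duration = D_Mac / (1 + y) = 8.06689 / 1.0875 = 7.41783 years.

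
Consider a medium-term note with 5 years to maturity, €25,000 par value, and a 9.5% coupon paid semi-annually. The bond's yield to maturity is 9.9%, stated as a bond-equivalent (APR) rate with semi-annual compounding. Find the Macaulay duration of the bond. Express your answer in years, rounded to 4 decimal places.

4.0856 years

Periodic yield y = 0.0495. Discount each cash flow and weight by its period:
  t   CF        PV=CF/(1+0.0495)^t    t·PV
  1     1,187.50     1,131.4912     1,131.4912
  2     1,187.50     1,078.1240     2,156.2481
  3     1,187.50     1,027.2740     3,081.8220
  4     1,187.50       978.8223     3,915.2891
  5     1,187.50       932.6558     4,663.2791
  6     1,187.50       888.6668     5,332.0009
  7     1,187.50       846.7526     5,927.2679
  8     1,187.50       806.8152     6,454.5217
  9     1,187.50       768.7615     6,918.8536
  10   26,187.50    16,153.6107   161,536.1066
  Σ                 24,612.9741   201,116.8801
Price P = Σ PV = 24,612.9741.
Macaulay duration = Σ(t·PV) / P = 201,116.8801 / 24,612.9741 = 8.17117 half-year periods.
In years: 8.17117 / 2 = 4.08559 years.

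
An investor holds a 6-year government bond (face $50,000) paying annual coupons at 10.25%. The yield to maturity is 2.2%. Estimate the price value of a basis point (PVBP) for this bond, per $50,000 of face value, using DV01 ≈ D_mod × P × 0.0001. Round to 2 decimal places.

$35.35

Periodic yield y = 0.022.
  t   CF        PV=CF/(1+0.022)^t    t·PV
  1     5,125.00     5,014.6771     5,014.6771
  2     5,125.00     4,906.7291     9,813.4581
  3     5,125.00     4,801.1048    14,403.3143
  4     5,125.00     4,697.7542    18,791.0167
  5     5,125.00     4,596.6283    22,983.1417
  6    55,125.00    48,377.4784   290,264.8704
  Σ                 72,394.3718   361,270.4783
P = 72,394.3718; D_Mac = 4.99031 yrs; D_mod = 4.88289 yrs.
DV01 ≈ 4.88289 × 72,394.3718 × 0.0001 = 35.349362.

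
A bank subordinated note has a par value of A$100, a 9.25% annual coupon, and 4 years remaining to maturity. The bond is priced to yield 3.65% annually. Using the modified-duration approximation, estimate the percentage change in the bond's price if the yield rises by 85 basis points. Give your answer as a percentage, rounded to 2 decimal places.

Periodic yield y = 0.0365. Modified duration first:
  t   CF        PV=CF/(1+0.0365)^t    t·PV
  1         9.25         8.9243         8.9243
  2         9.25         8.6100        17.2200
  3         9.25         8.3068        24.9204
  4       109.25        94.6551       378.6206
  Σ                    120.4962       429.6852
P = 120.4962; D_Mac = 3.56596 yrs; D_mod = 3.56596/(1+0.0365) = 3.44039 yrs.
ΔP/P ≈ -D_mod · Δy = -3.44039 × (+0.0085) = -0.029243 = -2.9243%.

-2.92%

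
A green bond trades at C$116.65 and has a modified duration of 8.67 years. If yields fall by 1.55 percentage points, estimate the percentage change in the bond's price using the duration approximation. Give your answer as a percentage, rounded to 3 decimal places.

Duration approximation: ΔP/P ≈ -D_mod · Δy = -8.67 × (-0.0155) = +0.134385.
As a percentage: +13.4385%.

+13.439%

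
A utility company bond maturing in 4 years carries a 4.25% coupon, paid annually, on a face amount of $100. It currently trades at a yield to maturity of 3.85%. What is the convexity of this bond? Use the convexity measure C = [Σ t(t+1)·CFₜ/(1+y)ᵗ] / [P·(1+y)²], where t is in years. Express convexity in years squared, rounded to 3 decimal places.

With y = 0.0385:
  t   CF        PV=CF/(1+0.0385)^t    t·PV        t(t+1)·PV
  1         4.25         4.0924         4.0924           8.1849
  2         4.25         3.9407         7.8814          23.6443
  3         4.25         3.7946        11.3839          45.5356
  4       104.25        89.6293       358.5172       1,792.5862
  Σ                    101.4571       381.8750       1,869.9510
P = 101.4571.
Convexity = Σ t(t+1)·PV / [P·(1+y)²] = 1,869.9510 / (101.4571 × 1.078482) = 17.08971.

17.090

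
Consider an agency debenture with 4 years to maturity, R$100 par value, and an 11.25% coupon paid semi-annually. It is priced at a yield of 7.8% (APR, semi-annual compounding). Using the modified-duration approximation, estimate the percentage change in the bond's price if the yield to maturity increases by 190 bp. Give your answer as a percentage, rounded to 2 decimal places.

-6.16%

Periodic yield y = 0.039. Modified duration first:
  t   CF        PV=CF/(1+0.039)^t    t·PV
  1        5.625         5.4139         5.4139
  2        5.625         5.2106        10.4213
  3        5.625         5.0151        15.0452
  4        5.625         4.8268        19.3072
  5        5.625         4.6456        23.2282
  6        5.625         4.4713        26.8275
  7        5.625         4.3034        30.1239
  8      105.625        77.7754       622.2033
  Σ                    111.6621       752.5705
P = 111.6621; D_Mac = 6.73971 half-year periods = 3.36986 yrs; D_mod = 3.36986/(1+0.039) = 3.24337 yrs.
ΔP/P ≈ -D_mod · Δy = -3.24337 × (+0.019) = -0.061624 = -6.1624%.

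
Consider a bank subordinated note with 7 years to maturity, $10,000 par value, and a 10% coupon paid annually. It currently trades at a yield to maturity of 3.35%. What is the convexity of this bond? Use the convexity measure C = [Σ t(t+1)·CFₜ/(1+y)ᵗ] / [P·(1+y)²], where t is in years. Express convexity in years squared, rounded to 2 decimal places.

With y = 0.0335:
  t   CF        PV=CF/(1+0.0335)^t    t·PV        t(t+1)·PV
  1     1,000.00       967.5859       967.5859       1,935.1717
  2     1,000.00       936.2224     1,872.4448       5,617.3345
  3     1,000.00       905.8756     2,717.6268      10,870.5071
  4     1,000.00       876.5124     3,506.0497      17,530.2485
  5     1,000.00       848.1010     4,240.5052      25,443.0312
  6     1,000.00       820.6106     4,923.6635      34,465.6445
  7    11,000.00     8,734.1233    61,138.8631     489,110.9046
  Σ                 14,089.0312    79,366.7390     584,972.8421
P = 14,089.0312.
Convexity = Σ t(t+1)·PV / [P·(1+y)²] = 584,972.8421 / (14,089.0312 × 1.068122) = 38.87171.

38.87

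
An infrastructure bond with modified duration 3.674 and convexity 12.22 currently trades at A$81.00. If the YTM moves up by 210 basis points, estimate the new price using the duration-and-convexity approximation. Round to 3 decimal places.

A$74.969

Duration effect: -D_mod·Δy = -3.674 × (+0.021) = -0.077154
Convexity effect: ½·C·(Δy)² = 0.5 × 12.22 × (0.021)² = +0.00269451
ΔP/P ≈ -0.077154 + 0.00269451 = -0.07445949
New price ≈ 81.00 × (1 - 0.07445949) = 74.96878131.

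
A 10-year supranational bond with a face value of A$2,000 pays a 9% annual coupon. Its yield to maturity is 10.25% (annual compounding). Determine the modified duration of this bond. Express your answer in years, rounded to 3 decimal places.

6.228 years

Periodic yield y = 0.1025. First find Macaulay duration:
  t   CF        PV=CF/(1+0.1025)^t    t·PV
  1       180.00       163.2653       163.2653
  2       180.00       148.0864       296.1729
  3       180.00       134.3188       402.9563
  4       180.00       121.8311       487.3243
  5       180.00       110.5044       552.5219
  6       180.00       100.2307       601.3844
  7       180.00        90.9122       636.3856
  8       180.00        82.4601       659.6806
  9       180.00        74.7937       673.1435
  10    2,180.00       821.6191     8,216.1907
  Σ                  1,848.0218    12,689.0256
P = 1,848.0218; Macaulay duration = 12,689.0256 / 1,848.0218 = 6.86627 years.
Modified duration = D_Mac / (1 + y) = 6.86627 / 1.1025 = 6.22791 years.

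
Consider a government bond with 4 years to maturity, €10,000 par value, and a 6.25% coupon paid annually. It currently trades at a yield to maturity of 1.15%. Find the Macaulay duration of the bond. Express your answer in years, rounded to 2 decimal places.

3.69 years

Periodic yield y = 0.0115. Discount each cash flow and weight by its year:
  t   CF        PV=CF/(1+0.0115)^t    t·PV
  1       625.00       617.8942       617.8942
  2       625.00       610.8692     1,221.7384
  3       625.00       603.9241     1,811.7723
  4    10,625.00    10,149.9848    40,599.9391
  Σ                 11,982.6723    44,251.3440
Price P = Σ PV = 11,982.6723.
Macaulay duration = Σ(t·PV) / P = 44,251.3440 / 11,982.6723 = 3.69294 years.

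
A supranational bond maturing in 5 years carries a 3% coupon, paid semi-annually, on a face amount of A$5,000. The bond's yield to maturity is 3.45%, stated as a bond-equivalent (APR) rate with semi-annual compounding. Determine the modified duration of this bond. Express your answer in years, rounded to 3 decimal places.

Periodic yield y = 0.01725. First find Macaulay duration:
  t   CF        PV=CF/(1+0.01725)^t    t·PV
  1        75.00        73.7282        73.7282
  2        75.00        72.4779       144.9559
  3        75.00        71.2489       213.7467
  4        75.00        70.0407       280.1628
  5        75.00        68.8530       344.2649
  6        75.00        67.6854       406.1125
  7        75.00        66.5376       465.7635
  8        75.00        65.4093       523.2746
  9        75.00        64.3001       578.7013
  10    5,075.00     4,277.1951    42,771.9511
  Σ                  4,897.4763    45,802.6614
P = 4,897.4763; Macaulay duration = 45,802.6614 / 4,897.4763 = 9.35230 half-year periods = 4.67615 years.
Modified duration = D_Mac / (1 + y) = 4.67615 / 1.01725 = 4.59685 years.

4.597 years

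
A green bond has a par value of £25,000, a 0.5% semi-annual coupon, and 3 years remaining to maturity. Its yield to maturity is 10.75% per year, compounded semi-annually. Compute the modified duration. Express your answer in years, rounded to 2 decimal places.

Periodic yield y = 0.05375. First find Macaulay duration:
  t   CF        PV=CF/(1+0.05375)^t    t·PV
  1        62.50        59.3120        59.3120
  2        62.50        56.2866       112.5732
  3        62.50        53.4155       160.2465
  4        62.50        50.6909       202.7634
  5        62.50        48.1052       240.5260
  6    25,062.50    18,306.2279   109,837.3673
  Σ                 18,574.0380   110,612.7884
P = 18,574.0380; Macaulay duration = 110,612.7884 / 18,574.0380 = 5.95524 half-year periods = 2.97762 years.
Modified duration = D_Mac / (1 + y) = 2.97762 / 1.05375 = 2.82573 years.

2.83 years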